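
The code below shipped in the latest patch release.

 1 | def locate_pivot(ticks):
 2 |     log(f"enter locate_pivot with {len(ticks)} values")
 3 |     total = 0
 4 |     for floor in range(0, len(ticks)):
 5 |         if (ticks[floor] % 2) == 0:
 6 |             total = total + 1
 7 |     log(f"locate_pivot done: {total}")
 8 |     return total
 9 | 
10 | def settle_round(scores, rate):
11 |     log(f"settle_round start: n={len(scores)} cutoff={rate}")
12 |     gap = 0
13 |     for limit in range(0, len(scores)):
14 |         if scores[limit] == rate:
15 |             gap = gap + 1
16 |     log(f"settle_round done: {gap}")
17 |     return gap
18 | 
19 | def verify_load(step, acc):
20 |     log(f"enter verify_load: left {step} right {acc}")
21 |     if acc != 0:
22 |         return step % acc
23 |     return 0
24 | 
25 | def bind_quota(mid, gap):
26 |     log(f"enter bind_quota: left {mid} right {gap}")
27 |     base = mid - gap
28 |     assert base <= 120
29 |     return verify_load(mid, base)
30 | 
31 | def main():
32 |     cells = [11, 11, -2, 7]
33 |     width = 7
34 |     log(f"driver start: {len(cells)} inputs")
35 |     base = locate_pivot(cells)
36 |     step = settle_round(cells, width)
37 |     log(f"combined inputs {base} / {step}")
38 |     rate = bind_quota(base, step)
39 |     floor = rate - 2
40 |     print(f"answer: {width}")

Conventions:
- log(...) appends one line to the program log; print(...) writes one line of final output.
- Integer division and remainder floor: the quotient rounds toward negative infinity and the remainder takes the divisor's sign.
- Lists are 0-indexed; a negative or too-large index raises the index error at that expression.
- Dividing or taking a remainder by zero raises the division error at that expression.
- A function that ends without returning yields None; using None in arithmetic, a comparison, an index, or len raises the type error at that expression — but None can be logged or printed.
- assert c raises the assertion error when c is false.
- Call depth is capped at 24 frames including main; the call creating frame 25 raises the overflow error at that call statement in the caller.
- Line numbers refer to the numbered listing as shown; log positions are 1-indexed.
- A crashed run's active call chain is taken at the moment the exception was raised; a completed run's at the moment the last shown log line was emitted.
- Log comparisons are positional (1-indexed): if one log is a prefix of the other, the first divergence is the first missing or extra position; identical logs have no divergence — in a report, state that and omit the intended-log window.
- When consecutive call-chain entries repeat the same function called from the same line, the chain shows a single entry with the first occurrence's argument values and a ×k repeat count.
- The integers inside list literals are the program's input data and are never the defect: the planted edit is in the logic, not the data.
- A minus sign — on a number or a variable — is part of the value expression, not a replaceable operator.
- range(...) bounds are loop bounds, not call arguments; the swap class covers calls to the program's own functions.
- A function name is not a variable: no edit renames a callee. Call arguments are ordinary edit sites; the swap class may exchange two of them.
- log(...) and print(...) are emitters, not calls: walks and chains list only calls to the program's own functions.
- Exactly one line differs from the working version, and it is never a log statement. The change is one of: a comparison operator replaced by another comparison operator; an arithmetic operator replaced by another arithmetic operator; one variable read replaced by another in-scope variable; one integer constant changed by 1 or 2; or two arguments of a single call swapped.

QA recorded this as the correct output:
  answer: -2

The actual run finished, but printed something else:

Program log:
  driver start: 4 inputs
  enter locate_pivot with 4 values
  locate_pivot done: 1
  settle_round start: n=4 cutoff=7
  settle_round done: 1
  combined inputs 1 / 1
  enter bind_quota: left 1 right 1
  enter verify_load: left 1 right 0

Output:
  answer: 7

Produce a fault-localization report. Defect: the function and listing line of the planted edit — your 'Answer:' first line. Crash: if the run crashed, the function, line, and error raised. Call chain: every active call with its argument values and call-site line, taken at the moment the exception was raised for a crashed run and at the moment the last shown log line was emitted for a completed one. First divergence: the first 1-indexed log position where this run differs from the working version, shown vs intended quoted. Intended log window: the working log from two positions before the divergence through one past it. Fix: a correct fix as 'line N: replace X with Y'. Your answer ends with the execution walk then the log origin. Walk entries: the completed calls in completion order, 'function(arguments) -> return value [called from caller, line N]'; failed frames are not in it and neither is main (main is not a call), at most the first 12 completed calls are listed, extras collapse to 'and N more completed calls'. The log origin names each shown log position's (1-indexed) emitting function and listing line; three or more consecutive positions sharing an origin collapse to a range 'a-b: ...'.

Answer: the defect is in main at line 40.
Core observation: Nothing in the log betrays the bug — only the output does.
Call chain: main -> bind_quota(1, 1) (called at line 38) -> verify_load(1, 0) (called at line 29).
First divergence: none (the log streams are identical).
Execution walk:
  locate_pivot([11, 11, -2, 7]) -> 1  [called from main, line 35]
  settle_round([11, 11, -2, 7], 7) -> 1  [called from main, line 36]
  verify_load(1, 0) -> 0  [called from bind_quota, line 29]
  bind_quota(1, 1) -> 0  [called from main, line 38]
Origin of each log line:
  1: emitted by main (line 34)
  2: emitted by locate_pivot (line 2)
  3: emitted by locate_pivot (line 7)
  4: emitted by settle_round (line 11)
  5: emitted by settle_round (line 16)
  6: emitted by main (line 37)
  7: emitted by bind_quota (line 26)
  8: emitted by verify_load (line 20)
A correct fix: line 40: replace `width` with `floor`.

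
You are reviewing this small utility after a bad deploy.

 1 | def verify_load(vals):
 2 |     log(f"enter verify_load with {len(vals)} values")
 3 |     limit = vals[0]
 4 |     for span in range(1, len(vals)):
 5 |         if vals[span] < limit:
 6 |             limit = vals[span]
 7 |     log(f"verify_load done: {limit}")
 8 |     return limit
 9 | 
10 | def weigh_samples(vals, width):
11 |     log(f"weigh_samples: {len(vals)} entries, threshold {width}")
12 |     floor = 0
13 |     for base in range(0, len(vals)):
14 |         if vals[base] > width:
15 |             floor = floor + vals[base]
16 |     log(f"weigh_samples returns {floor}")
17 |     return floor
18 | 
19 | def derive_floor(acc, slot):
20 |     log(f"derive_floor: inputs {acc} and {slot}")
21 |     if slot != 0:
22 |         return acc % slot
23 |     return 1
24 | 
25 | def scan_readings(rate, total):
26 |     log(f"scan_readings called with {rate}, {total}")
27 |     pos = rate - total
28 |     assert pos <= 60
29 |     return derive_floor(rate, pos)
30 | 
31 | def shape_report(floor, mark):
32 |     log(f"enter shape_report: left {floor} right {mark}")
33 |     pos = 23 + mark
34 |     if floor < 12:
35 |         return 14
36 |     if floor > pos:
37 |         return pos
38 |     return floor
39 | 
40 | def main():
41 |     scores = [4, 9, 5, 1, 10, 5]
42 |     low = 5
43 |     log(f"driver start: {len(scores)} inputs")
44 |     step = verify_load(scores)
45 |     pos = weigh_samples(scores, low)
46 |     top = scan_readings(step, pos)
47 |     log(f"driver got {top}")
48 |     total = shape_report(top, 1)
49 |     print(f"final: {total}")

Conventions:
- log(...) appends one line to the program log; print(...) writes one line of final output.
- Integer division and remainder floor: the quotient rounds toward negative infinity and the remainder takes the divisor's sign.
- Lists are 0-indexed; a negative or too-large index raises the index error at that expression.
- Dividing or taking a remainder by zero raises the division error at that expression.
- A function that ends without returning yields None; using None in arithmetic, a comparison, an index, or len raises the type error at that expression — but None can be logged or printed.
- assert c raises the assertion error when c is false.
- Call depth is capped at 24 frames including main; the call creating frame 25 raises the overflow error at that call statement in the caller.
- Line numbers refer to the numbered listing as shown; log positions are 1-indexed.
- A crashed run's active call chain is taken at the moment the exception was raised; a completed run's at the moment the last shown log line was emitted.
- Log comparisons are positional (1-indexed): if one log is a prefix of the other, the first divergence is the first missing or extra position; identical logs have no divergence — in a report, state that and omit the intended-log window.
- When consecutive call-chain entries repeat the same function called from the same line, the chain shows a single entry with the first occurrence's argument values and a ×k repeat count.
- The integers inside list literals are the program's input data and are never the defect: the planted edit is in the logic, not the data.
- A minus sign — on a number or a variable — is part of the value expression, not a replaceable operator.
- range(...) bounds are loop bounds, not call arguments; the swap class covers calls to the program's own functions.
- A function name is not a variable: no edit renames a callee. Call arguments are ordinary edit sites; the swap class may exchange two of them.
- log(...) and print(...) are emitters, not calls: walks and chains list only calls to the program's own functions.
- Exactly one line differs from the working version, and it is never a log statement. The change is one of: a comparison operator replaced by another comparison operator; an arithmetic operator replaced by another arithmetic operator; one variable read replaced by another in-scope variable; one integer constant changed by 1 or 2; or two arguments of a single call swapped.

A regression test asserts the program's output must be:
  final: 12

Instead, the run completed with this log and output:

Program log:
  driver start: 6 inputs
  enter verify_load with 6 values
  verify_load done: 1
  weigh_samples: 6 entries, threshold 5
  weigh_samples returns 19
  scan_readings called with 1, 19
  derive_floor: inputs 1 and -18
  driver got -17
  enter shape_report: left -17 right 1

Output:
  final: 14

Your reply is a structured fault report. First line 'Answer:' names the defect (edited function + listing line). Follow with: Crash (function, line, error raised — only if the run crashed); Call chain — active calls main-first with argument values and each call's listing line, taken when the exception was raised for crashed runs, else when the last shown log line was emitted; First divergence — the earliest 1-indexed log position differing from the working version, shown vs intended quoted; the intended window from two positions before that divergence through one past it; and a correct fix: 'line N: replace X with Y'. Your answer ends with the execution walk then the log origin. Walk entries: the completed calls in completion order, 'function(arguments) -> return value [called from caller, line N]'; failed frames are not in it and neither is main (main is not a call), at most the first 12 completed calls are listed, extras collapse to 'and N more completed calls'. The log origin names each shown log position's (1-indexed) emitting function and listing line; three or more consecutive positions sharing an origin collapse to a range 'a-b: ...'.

Answer: the defect is in shape_report at line 35.
Core observation: No log line changed; the fault shows up purely in the output.
Call chain: main -> shape_report(-17, 1) (called at line 48).
First divergence: none; the two logs match at every position.
Execution walk:
  verify_load([4, 9, 5, 1, 10, 5]) -> 1  [called from main, line 44]
  weigh_samples([4, 9, 5, 1, 10, 5], 5) -> 19  [called from main, line 45]
  derive_floor(1, -18) -> -17  [called from scan_readings, line 29]
  scan_readings(1, 19) -> -17  [called from main, line 46]
  shape_report(-17, 1) -> 14  [called from main, line 48]
Log origins:
  1: logged in main at line 43
  2: logged in verify_load at line 2
  3: logged in verify_load at line 7
  4: logged in weigh_samples at line 11
  5: logged in weigh_samples at line 16
  6: logged in scan_readings at line 26
  7: logged in derive_floor at line 20
  8: logged in main at line 47
  9: logged in shape_report at line 32
A correct fix: line 35: replace `14` with `12`.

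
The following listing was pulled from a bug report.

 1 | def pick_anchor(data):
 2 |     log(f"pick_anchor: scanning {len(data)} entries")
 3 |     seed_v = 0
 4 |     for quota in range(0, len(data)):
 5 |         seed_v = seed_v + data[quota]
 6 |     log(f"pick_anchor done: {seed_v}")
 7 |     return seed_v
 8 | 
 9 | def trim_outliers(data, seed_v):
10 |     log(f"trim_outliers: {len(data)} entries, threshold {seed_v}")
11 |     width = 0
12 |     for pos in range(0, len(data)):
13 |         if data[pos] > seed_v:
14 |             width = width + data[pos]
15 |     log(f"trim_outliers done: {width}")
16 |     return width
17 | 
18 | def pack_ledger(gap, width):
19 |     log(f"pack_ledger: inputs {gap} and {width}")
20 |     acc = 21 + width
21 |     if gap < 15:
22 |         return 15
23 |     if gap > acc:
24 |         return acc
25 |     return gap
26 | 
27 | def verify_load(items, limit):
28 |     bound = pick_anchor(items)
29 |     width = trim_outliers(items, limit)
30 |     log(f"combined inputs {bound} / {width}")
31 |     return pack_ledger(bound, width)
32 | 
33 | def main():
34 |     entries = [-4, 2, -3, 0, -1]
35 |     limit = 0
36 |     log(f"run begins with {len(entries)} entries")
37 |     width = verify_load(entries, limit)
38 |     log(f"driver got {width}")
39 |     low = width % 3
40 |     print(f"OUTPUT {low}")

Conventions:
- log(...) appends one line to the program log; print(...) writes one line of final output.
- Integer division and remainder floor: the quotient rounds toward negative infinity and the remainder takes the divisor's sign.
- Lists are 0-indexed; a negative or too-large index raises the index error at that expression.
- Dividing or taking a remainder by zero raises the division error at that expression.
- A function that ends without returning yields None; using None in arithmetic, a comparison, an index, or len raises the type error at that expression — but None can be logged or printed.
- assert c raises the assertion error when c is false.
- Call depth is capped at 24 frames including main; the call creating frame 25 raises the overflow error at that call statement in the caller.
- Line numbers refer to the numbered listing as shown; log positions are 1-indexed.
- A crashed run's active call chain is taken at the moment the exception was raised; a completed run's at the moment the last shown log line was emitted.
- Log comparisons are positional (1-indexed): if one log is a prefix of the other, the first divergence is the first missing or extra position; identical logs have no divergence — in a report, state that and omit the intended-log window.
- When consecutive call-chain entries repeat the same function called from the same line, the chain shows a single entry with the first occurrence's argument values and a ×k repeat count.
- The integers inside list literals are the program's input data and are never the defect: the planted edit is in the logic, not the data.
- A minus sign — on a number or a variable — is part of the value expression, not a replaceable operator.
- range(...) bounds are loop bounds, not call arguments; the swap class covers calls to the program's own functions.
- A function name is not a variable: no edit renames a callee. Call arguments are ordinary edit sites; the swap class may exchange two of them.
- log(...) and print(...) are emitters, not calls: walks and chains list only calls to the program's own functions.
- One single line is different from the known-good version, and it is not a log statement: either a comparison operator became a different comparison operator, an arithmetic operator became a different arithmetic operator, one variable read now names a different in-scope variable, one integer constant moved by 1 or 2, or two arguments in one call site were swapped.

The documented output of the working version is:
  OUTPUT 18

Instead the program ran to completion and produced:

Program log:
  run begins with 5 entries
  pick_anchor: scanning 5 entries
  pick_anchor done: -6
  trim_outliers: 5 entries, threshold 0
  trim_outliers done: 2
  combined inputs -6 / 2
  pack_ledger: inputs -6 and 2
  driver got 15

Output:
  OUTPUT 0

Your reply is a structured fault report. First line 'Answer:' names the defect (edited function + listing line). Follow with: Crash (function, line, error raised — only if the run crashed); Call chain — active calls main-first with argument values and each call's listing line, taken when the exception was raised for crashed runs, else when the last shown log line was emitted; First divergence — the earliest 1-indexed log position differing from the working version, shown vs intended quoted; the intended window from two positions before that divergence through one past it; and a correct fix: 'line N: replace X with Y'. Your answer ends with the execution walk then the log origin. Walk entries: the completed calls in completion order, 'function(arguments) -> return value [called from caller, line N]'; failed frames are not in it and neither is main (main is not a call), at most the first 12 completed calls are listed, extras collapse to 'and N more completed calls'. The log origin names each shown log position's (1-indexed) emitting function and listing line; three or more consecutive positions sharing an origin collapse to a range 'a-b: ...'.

Answer: the defect is in main at line 39.
Key fact: Log streams are identical — the defect surfaces only in the printed output.
Call chain: main.
First divergence: none (the log streams are identical).
Execution walk:
  pick_anchor([-4, 2, -3, 0, -1]) -> -6  [called from verify_load, line 28]
  trim_outliers([-4, 2, -3, 0, -1], 0) -> 2  [called from verify_load, line 29]
  pack_ledger(-6, 2) -> 15  [called from verify_load, line 31]
  verify_load([-4, 2, -3, 0, -1], 0) -> 15  [called from main, line 37]
Log origin:
  1: from main, line 36
  2: from pick_anchor, line 2
  3: from pick_anchor, line 6
  4: from trim_outliers, line 10
  5: from trim_outliers, line 15
  6: from verify_load, line 30
  7: from pack_ledger, line 19
  8: from main, line 38
A correct fix: line 39: replace `%` with `+`.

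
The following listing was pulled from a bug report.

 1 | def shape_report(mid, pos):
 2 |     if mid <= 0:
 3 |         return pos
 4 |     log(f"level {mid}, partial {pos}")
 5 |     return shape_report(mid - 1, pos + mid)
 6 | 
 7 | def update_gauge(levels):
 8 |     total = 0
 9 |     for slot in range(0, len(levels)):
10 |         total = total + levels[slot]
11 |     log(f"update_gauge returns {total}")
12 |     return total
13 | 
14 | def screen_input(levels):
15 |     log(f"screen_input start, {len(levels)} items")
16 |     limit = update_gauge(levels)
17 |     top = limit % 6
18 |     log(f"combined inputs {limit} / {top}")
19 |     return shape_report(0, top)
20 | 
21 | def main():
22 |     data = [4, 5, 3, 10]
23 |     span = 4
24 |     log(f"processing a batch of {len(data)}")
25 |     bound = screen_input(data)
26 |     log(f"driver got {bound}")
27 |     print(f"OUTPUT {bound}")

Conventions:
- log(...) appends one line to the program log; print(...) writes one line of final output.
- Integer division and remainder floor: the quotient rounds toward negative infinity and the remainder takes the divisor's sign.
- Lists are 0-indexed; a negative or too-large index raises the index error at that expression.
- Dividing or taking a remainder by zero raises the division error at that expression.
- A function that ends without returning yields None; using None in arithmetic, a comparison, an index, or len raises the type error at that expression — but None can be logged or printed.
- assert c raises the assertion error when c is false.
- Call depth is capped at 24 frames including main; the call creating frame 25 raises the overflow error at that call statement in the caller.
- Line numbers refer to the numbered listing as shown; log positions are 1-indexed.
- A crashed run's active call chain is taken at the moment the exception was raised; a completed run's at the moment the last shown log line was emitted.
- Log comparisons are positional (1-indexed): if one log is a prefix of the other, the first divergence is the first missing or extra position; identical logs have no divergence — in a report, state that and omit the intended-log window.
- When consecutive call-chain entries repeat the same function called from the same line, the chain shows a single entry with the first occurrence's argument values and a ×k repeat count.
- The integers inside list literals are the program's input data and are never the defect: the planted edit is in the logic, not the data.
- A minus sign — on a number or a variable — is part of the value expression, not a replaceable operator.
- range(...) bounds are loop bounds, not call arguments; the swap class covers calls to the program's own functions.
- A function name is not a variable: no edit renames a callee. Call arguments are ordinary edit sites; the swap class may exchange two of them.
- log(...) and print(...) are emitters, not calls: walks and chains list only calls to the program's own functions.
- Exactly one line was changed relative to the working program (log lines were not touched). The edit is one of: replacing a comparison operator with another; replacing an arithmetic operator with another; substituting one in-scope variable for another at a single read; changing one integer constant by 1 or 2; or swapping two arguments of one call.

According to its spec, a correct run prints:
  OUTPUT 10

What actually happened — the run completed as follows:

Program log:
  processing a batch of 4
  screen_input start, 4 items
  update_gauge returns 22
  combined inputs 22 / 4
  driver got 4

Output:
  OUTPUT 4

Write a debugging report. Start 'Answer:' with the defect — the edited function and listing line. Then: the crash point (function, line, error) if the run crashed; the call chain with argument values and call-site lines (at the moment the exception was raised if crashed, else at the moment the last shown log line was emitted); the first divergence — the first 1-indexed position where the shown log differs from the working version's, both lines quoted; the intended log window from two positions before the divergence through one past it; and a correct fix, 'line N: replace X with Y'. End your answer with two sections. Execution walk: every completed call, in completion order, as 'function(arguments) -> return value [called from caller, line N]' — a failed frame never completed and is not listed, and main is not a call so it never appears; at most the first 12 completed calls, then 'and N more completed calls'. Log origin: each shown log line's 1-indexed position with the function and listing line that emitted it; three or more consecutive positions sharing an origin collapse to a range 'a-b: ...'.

Answer: the defect is in screen_input at line 19.
Key observation: Position 5 is the first bad log line: 'driver got 4' should read 'level 4, partial 0'.
Call chain: main.
First divergence: at position 5 the run shows 'driver got 4' where the working version logs 'level 4, partial 0'.
Intended log window:
  3: update_gauge returns 22
  4: combined inputs 22 / 4
  5: level 4, partial 0
  6: level 3, partial 4
Execution walk:
  update_gauge([4, 5, 3, 10]) -> 22  [called from screen_input, line 16]
  shape_report(0, 4) -> 4  [called from screen_input, line 19]
  screen_input([4, 5, 3, 10]) -> 4  [called from main, line 25]
Log origin:
  1: logged in main at line 24
  2: logged in screen_input at line 15
  3: logged in update_gauge at line 11
  4: logged in screen_input at line 18
  5: logged in main at line 26
A correct fix: line 19: replace `shape_report(0, top)` with `shape_report(top, 0)`.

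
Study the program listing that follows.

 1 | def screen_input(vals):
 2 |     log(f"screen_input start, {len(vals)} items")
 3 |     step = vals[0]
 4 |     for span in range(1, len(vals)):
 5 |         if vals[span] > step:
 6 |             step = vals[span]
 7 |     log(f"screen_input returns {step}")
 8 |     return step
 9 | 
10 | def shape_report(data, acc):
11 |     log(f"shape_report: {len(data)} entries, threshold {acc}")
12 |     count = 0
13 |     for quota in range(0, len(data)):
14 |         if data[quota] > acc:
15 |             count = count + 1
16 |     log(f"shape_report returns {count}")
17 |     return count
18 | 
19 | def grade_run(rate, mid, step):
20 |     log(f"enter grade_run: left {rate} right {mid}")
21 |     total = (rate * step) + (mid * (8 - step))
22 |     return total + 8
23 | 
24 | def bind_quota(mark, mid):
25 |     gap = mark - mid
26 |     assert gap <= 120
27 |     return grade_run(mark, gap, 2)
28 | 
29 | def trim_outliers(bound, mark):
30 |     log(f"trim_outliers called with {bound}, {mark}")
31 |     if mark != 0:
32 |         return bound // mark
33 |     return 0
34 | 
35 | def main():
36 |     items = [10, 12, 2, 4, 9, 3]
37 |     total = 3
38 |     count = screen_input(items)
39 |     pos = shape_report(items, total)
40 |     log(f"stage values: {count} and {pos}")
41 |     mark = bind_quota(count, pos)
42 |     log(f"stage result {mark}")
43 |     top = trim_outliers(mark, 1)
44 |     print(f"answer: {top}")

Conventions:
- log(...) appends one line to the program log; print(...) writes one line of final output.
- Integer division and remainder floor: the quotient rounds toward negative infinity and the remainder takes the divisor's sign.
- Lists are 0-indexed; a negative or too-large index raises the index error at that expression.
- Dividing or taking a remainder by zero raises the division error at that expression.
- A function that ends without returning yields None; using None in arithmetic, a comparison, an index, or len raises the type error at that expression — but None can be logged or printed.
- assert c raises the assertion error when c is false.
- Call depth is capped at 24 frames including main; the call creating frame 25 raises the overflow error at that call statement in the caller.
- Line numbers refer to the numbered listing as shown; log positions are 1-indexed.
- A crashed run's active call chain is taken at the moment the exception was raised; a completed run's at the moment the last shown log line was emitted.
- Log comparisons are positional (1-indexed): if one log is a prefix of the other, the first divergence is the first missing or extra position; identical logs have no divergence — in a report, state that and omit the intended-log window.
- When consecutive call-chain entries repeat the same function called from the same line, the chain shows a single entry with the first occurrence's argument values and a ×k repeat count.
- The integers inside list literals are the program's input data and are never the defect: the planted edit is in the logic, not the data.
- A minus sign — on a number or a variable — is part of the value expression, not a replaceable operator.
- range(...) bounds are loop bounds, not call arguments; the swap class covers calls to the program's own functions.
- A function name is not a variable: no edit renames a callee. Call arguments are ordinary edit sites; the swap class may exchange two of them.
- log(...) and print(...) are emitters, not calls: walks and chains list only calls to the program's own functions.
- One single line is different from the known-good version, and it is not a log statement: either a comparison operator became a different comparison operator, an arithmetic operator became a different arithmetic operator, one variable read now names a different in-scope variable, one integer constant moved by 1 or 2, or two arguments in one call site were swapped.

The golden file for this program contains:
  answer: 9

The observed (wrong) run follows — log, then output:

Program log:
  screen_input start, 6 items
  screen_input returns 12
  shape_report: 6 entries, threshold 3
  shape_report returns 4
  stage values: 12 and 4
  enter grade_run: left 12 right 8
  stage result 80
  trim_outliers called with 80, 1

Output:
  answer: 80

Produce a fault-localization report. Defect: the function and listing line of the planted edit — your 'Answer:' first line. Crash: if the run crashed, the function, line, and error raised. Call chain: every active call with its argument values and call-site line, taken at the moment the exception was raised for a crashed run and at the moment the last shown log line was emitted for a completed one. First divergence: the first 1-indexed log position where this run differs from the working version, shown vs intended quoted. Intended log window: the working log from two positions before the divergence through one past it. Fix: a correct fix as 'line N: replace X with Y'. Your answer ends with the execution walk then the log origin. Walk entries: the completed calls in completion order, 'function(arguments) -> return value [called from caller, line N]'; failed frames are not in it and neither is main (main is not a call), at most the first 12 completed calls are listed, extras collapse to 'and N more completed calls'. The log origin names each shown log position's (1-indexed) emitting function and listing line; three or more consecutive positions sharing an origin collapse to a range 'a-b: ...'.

Answer: the defect is in grade_run at line 22.
The tell: Position 7 is the first bad log line: 'stage result 80' should read 'stage result 9'.
Call chain: main -> trim_outliers(80, 1) (called at line 43).
First divergence: position 7 — the shown line 'stage result 80' should read 'stage result 9'.
Intended log window:
  5: stage values: 12 and 4
  6: enter grade_run: left 12 right 8
  7: stage result 9
  8: trim_outliers called with 9, 1
Execution walk:
  screen_input([10, 12, 2, 4, 9, 3]) -> 12  [called from main, line 38]
  shape_report([10, 12, 2, 4, 9, 3], 3) -> 4  [called from main, line 39]
  grade_run(12, 8, 2) -> 80  [called from bind_quota, line 27]
  bind_quota(12, 4) -> 80  [called from main, line 41]
  trim_outliers(80, 1) -> 80  [called from main, line 43]
Log origins:
  1 — screen_input, line 2
  2 — screen_input, line 7
  3 — shape_report, line 11
  4 — shape_report, line 16
  5 — main, line 40
  6 — grade_run, line 20
  7 — main, line 42
  8 — trim_outliers, line 30
A correct fix: line 22: replace `+` with `//`.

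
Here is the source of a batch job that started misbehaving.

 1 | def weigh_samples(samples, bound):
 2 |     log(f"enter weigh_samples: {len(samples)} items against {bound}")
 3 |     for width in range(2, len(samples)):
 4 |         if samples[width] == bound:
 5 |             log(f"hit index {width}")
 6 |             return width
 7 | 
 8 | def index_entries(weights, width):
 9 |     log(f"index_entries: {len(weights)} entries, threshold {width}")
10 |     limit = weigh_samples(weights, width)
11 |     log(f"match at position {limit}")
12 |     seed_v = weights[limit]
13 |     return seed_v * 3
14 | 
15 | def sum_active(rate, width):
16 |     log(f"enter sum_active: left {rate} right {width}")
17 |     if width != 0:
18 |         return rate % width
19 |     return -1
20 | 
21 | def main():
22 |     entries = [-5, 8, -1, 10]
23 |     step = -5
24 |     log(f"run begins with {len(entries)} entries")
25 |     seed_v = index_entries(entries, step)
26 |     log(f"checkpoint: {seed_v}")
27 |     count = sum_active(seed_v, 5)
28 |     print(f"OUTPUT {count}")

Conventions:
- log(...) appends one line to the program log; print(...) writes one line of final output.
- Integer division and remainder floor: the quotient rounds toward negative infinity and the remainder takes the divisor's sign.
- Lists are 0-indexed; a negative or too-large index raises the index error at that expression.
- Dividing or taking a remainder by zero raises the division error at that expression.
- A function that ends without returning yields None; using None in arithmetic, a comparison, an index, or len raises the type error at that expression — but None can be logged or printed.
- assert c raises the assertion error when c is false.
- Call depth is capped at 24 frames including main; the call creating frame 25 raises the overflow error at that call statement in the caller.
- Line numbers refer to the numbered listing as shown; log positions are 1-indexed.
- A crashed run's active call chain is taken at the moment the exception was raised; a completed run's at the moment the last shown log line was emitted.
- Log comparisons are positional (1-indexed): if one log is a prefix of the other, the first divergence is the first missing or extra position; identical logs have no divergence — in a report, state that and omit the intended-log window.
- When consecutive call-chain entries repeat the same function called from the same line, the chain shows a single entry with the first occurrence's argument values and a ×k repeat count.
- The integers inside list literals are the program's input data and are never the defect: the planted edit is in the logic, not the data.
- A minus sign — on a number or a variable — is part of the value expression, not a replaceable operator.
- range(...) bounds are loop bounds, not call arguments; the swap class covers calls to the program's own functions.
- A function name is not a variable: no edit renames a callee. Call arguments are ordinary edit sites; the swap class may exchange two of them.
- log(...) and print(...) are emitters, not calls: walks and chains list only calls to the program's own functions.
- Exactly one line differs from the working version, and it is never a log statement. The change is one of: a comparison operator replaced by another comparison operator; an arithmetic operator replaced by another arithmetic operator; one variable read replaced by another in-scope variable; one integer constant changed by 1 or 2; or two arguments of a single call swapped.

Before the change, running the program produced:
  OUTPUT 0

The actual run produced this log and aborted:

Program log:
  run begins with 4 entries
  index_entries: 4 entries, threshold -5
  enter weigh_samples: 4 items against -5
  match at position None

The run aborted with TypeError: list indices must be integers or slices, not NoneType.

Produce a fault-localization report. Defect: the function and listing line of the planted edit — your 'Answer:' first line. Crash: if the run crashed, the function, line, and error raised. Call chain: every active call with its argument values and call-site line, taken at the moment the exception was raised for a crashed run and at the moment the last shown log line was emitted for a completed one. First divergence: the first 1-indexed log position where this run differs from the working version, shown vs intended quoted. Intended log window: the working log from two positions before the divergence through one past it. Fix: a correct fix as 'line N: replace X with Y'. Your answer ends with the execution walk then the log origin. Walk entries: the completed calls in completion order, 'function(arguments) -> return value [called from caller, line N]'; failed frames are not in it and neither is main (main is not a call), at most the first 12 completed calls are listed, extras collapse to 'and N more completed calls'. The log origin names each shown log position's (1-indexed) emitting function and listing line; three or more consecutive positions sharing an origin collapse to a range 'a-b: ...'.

Answer: the defect is in weigh_samples at line 3.
The tell: The earliest visible damage is log position 4 — 'match at position None' rather than the intended 'hit index 0'.
Crash: index_entries, line 12, TypeError.
Call chain: main -> index_entries([-5, 8, -1, 10], -5) (called at line 25).
First divergence: at position 4 the run shows 'match at position None' where the working version logs 'hit index 0'.
Intended log window:
  2: index_entries: 4 entries, threshold -5
  3: enter weigh_samples: 4 items against -5
  4: hit index 0
  5: match at position 0
Execution walk:
  weigh_samples([-5, 8, -1, 10], -5) -> None  [called from index_entries, line 10]
Origin of each log line:
  1: logged in main at line 24
  2: logged in index_entries at line 9
  3: logged in weigh_samples at line 2
  4: logged in index_entries at line 11
A correct fix: line 3: replace `2` with `0`.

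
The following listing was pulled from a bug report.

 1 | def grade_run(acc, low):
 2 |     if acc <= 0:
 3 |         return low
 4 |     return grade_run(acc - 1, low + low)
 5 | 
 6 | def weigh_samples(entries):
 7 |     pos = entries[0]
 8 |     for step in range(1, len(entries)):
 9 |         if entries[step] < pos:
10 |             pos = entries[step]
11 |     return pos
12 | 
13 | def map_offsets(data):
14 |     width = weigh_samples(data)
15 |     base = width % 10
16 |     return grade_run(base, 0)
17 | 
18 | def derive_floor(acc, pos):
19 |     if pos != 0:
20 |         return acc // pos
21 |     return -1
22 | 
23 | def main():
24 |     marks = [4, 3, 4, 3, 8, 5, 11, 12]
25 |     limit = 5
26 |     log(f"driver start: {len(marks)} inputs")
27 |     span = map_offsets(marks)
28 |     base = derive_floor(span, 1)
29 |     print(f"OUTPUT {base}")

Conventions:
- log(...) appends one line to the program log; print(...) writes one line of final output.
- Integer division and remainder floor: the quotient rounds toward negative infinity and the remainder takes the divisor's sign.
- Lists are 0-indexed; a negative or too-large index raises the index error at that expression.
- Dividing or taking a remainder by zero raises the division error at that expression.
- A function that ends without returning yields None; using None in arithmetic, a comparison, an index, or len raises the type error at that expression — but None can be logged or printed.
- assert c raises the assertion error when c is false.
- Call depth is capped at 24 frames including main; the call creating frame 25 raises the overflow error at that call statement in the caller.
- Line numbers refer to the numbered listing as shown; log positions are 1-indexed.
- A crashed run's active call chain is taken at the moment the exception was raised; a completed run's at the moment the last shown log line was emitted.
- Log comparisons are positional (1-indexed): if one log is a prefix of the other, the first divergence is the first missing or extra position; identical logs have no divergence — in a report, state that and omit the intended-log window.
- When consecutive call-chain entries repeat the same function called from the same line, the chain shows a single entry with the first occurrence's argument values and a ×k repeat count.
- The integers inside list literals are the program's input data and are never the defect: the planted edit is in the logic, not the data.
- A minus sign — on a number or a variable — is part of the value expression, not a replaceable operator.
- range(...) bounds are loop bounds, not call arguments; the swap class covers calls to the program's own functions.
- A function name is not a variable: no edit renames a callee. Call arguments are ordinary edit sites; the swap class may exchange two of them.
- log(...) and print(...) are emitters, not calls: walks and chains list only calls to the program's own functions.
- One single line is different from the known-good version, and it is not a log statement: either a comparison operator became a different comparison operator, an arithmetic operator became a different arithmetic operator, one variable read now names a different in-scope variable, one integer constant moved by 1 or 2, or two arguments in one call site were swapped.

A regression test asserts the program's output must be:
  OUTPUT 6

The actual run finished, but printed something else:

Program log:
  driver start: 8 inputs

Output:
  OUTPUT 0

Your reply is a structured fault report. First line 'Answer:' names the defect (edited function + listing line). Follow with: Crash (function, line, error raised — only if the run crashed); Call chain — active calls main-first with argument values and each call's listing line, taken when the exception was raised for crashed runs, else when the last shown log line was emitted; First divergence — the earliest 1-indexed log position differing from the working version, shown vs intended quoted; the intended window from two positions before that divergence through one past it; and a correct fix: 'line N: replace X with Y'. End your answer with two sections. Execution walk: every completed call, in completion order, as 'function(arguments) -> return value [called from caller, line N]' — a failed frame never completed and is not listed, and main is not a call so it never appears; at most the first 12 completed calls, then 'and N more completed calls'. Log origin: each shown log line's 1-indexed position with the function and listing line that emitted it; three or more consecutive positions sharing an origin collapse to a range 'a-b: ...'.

Answer: the defect is in grade_run at line 4.
The tell: The two runs log identically and part ways only at the printed values.
Call chain: main.
First divergence: none; the two logs match at every position.
Execution walk:
  weigh_samples([4, 3, 4, 3, 8, 5, 11, 12]) -> 3  [called from map_offsets, line 14]
  grade_run(0, 0) -> 0  [called from grade_run, line 4]
  grade_run(1, 0) -> 0  [called from grade_run, line 4]
  grade_run(2, 0) -> 0  [called from grade_run, line 4]
  grade_run(3, 0) -> 0  [called from map_offsets, line 16]
  map_offsets([4, 3, 4, 3, 8, 5, 11, 12]) -> 0  [called from main, line 27]
  derive_floor(0, 1) -> 0  [called from main, line 28]
Origin of each log line:
  1: from main, line 26
A correct fix: line 4: replace `low + low` with `low + acc`.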